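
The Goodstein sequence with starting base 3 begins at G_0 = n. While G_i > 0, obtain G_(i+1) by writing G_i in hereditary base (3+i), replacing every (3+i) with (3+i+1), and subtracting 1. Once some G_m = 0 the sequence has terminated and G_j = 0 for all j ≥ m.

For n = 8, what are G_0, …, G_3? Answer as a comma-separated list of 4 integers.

8 —HB3→ 2·3 + 2 —bump→ 2·4 + 2 = 10 —(−1)→ 9
9 —HB4→ 2·4 + 1 —bump→ 2·5 + 1 = 11 —(−1)→ 10
10 —HB5→ 2·5 —bump→ 2·6 = 12 —(−1)→ 11

8, 9, 10, 11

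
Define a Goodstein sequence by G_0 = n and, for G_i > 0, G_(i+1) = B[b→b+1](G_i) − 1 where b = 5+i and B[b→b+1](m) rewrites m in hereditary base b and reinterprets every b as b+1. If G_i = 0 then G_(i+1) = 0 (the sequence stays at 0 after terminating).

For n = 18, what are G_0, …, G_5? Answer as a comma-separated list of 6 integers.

base 5: 18 = 3·5 + 3; at 6: 3·6 + 3 = 21; next = 20
base 6: 20 = 3·6 + 2; at 7: 3·7 + 2 = 23; next = 22
base 7: 22 = 3·7 + 1; at 8: 3·8 + 1 = 25; next = 24
base 8: 24 = 3·8; at 9: 3·9 = 27; next = 26
base 9: 26 = 2·9 + 8; at 10: 2·10 + 8 = 28; next = 27

18, 20, 22, 24, 26, 27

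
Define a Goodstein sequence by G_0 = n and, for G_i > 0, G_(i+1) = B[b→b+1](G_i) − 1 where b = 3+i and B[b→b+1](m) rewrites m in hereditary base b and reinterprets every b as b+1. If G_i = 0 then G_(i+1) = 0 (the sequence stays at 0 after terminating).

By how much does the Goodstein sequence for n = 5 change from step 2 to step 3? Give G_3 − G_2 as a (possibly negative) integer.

G_0 = 5. HB_3(5) = 3 + 2. Bump = 6. G_1 = 5.
G_1 = 5. HB_4(5) = 4 + 1. Bump = 6. G_2 = 5.
G_2 = 5. HB_5(5) = 5. Bump = 6. G_3 = 5.

0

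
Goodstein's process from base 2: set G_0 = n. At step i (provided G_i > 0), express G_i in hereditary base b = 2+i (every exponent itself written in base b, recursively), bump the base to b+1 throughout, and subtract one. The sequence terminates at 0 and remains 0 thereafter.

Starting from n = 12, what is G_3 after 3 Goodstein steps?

[0] 12 ≡ 2^(2 + 1) + 2^2 (base 2). Lift 3: 108. −1: 107.
[1] 107 ≡ 3^(3 + 1) + 2·3^2 + 2·3 + 2 (base 3). Lift 4: 1066. −1: 1065.
[2] 1065 ≡ 4^(4 + 1) + 2·4^2 + 2·4 + 1 (base 4). Lift 5: 15686. −1: 15685.
[3] 15685 ≡ 5^(5 + 1) + 2·5^2 + 2·5 (base 5). Lift 6: 280020. −1: 280019.

15685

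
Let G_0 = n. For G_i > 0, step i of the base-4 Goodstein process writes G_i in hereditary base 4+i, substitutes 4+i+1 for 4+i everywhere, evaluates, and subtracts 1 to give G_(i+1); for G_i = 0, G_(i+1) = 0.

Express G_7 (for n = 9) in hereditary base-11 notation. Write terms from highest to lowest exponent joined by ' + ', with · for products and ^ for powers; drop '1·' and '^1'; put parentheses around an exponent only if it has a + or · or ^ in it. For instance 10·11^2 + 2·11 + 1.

i=0: 9 = 2·4 + 1 (b=4); 4→5: 2·5 + 1 = 11; 11−1 = 10
i=1: 10 = 2·5 (b=5); 5→6: 2·6 = 12; 12−1 = 11
i=2: 11 = 6 + 5 (b=6); 6→7: 7 + 5 = 12; 12−1 = 11
i=3: 11 = 7 + 4 (b=7); 7→8: 8 + 4 = 12; 12−1 = 11
i=4: 11 = 8 + 3 (b=8); 8→9: 9 + 3 = 12; 12−1 = 11
i=5: 11 = 9 + 2 (b=9); 9→10: 10 + 2 = 12; 12−1 = 11
i=6: 11 = 10 + 1 (b=10); 10→11: 11 + 1 = 12; 12−1 = 11

11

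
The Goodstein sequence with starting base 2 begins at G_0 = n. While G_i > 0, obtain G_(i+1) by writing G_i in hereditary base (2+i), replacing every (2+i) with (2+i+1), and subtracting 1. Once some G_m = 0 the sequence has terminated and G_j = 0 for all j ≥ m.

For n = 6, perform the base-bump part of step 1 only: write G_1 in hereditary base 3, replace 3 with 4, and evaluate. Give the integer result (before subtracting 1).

G_0 = 6. HB_2(6) = 2^2 + 2. Bump = 30. G_1 = 29.
G_1 = 29. HB_3(29) = 3^3 + 2. Bump = 258. G_2 = 257.

258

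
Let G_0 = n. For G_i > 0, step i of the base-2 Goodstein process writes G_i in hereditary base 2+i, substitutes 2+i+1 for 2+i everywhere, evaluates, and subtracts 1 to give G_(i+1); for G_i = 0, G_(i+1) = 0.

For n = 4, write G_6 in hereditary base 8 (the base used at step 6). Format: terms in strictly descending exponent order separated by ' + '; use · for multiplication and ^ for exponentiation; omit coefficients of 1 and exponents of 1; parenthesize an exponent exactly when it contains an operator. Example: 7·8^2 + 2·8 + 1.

[0] 4 ≡ 2^2 (base 2). Lift 3: 27. −1: 26.
[1] 26 ≡ 2·3^2 + 2·3 + 2 (base 3). Lift 4: 42. −1: 41.
[2] 41 ≡ 2·4^2 + 2·4 + 1 (base 4). Lift 5: 61. −1: 60.
[3] 60 ≡ 2·5^2 + 2·5 (base 5). Lift 6: 84. −1: 83.
[4] 83 ≡ 2·6^2 + 6 + 5 (base 6). Lift 7: 110. −1: 109.
[5] 109 ≡ 2·7^2 + 7 + 4 (base 7). Lift 8: 140. −1: 139.

2·8^2 + 8 + 3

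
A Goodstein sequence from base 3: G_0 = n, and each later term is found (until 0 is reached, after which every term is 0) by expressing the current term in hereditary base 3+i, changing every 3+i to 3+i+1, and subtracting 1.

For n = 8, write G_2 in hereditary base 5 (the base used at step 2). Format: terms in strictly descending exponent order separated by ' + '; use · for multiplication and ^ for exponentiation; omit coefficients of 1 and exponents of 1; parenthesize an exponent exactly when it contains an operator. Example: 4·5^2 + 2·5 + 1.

(0) 8|_3 = 2·3 + 2 ↦ 2·4 + 2|_4 = 10 ⇒ 9
(1) 9|_4 = 2·4 + 1 ↦ 2·5 + 1|_5 = 11 ⇒ 10
(2) 10|_5 = 2·5 ↦ 2·6|_6 = 12 ⇒ 11

2·5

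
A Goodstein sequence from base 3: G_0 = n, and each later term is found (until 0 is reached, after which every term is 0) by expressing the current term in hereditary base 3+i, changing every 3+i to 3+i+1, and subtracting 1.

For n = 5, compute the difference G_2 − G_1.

(0) 5|_3 = 3 + 2 ↦ 4 + 2|_4 = 6 ⇒ 5
(1) 5|_4 = 4 + 1 ↦ 5 + 1|_5 = 6 ⇒ 5

0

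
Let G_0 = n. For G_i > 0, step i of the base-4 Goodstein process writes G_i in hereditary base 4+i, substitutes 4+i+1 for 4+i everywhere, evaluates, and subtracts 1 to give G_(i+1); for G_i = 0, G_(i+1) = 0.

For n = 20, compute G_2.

G_0=20  [base 4] 4^2 + 4  →[4↦5]→  5^2 + 5 = 30  −1 ⇒ G_1=29
G_1=29  [base 5] 5^2 + 4  →[5↦6]→  6^2 + 4 = 40  −1 ⇒ G_2=39

39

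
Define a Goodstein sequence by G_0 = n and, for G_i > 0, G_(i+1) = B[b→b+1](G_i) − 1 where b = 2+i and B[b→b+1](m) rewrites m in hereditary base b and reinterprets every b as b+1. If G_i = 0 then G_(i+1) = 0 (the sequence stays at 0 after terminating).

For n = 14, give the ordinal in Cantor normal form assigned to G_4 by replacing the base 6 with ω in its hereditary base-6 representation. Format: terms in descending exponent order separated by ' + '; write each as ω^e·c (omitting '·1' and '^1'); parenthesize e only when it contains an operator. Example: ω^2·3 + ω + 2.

step 0: 14 = 2^(2 + 1) + 2^2 + 2; sub 3 for 2: 3^(3 + 1) + 3^3 + 3; = 111; G_1 = 111−1 = 110
step 1: 110 = 3^(3 + 1) + 3^3 + 2; sub 4 for 3: 4^(4 + 1) + 4^4 + 2; = 1282; G_2 = 1282−1 = 1281
step 2: 1281 = 4^(4 + 1) + 4^4 + 1; sub 5 for 4: 5^(5 + 1) + 5^5 + 1; = 18751; G_3 = 18751−1 = 18750
step 3: 18750 = 5^(5 + 1) + 5^5; sub 6 for 5: 6^(6 + 1) + 6^6; = 326592; G_4 = 326592−1 = 326591

ω^(ω + 1) + ω^5·5 + ω^4·5 + ω^3·5 + ω^2·5 + ω·5 + 5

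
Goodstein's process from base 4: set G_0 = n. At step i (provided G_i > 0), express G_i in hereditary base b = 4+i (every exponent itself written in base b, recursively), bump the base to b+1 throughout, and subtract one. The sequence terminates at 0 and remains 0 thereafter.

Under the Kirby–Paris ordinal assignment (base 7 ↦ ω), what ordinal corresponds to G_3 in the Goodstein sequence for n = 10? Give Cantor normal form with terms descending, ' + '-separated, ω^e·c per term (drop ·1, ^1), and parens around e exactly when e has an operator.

10 —HB4→ 2·4 + 2 —bump→ 2·5 + 2 = 12 —(−1)→ 11
11 —HB5→ 2·5 + 1 —bump→ 2·6 + 1 = 13 —(−1)→ 12
12 —HB6→ 2·6 —bump→ 2·7 = 14 —(−1)→ 13
13 —HB7→ 7 + 6 —bump→ 8 + 6 = 14 —(−1)→ 13

ω + 6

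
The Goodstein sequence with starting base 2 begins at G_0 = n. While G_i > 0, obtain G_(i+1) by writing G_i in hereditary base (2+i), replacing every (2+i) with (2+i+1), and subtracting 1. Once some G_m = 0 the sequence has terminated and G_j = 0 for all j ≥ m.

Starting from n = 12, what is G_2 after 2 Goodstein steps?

step 0: 12 = 2^(2 + 1) + 2^2; sub 3 for 2: 3^(3 + 1) + 3^3; = 108; G_1 = 108−1 = 107
step 1: 107 = 3^(3 + 1) + 2·3^2 + 2·3 + 2; sub 4 for 3: 4^(4 + 1) + 2·4^2 + 2·4 + 2; = 1066; G_2 = 1066−1 = 1065

1065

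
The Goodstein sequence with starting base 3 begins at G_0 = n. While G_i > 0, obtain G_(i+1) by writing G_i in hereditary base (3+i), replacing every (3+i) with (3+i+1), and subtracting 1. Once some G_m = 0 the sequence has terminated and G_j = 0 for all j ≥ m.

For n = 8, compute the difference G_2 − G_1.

1

G_0 = 8. HB_3(8) = 2·3 + 2. Bump = 10. G_1 = 9.
G_1 = 9. HB_4(9) = 2·4 + 1. Bump = 11. G_2 = 10.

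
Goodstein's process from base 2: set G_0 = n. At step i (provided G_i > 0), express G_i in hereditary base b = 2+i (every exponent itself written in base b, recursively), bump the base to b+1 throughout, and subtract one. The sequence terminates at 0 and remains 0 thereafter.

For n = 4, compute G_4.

G_0=4  [base 2] 2^2  →[2↦3]→  3^3 = 27  −1 ⇒ G_1=26
G_1=26  [base 3] 2·3^2 + 2·3 + 2  →[3↦4]→  2·4^2 + 2·4 + 2 = 42  −1 ⇒ G_2=41
G_2=41  [base 4] 2·4^2 + 2·4 + 1  →[4↦5]→  2·5^2 + 2·5 + 1 = 61  −1 ⇒ G_3=60
G_3=60  [base 5] 2·5^2 + 2·5  →[5↦6]→  2·6^2 + 2·6 = 84  −1 ⇒ G_4=83
G_4=83  [base 6] 2·6^2 + 6 + 5  →[6↦7]→  2·7^2 + 7 + 5 = 110  −1 ⇒ G_5=109

83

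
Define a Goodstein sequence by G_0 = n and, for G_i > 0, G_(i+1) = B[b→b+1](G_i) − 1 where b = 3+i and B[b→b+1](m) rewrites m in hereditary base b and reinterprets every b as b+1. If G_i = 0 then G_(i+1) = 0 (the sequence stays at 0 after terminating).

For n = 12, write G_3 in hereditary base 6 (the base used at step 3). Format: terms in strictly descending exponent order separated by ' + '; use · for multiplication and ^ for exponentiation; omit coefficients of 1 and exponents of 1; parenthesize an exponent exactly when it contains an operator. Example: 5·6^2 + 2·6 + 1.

G_0=12  [base 3] 3^2 + 3  →[3↦4]→  4^2 + 4 = 20  −1 ⇒ G_1=19
G_1=19  [base 4] 4^2 + 3  →[4↦5]→  5^2 + 3 = 28  −1 ⇒ G_2=27
G_2=27  [base 5] 5^2 + 2  →[5↦6]→  6^2 + 2 = 38  −1 ⇒ G_3=37
G_3=37  [base 6] 6^2 + 1  →[6↦7]→  7^2 + 1 = 50  −1 ⇒ G_4=49

6^2 + 1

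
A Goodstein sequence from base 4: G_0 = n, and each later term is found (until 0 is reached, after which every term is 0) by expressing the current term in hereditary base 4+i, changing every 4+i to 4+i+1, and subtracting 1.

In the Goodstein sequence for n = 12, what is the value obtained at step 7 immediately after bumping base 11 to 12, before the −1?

step 0: 12 = 3·4; sub 5 for 4: 3·5; = 15; G_1 = 15−1 = 14
step 1: 14 = 2·5 + 4; sub 6 for 5: 2·6 + 4; = 16; G_2 = 16−1 = 15
step 2: 15 = 2·6 + 3; sub 7 for 6: 2·7 + 3; = 17; G_3 = 17−1 = 16
step 3: 16 = 2·7 + 2; sub 8 for 7: 2·8 + 2; = 18; G_4 = 18−1 = 17
step 4: 17 = 2·8 + 1; sub 9 for 8: 2·9 + 1; = 19; G_5 = 19−1 = 18
step 5: 18 = 2·9; sub 10 for 9: 2·10; = 20; G_6 = 20−1 = 19
step 6: 19 = 10 + 9; sub 11 for 10: 11 + 9; = 20; G_7 = 20−1 = 19

20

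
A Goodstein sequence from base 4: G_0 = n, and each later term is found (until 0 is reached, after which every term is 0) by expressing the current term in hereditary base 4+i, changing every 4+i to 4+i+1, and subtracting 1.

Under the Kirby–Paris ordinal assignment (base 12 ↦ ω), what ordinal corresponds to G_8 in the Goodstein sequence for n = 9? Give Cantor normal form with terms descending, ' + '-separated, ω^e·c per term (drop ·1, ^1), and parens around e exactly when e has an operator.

step 0: 9 = 2·4 + 1; sub 5 for 4: 2·5 + 1; = 11; G_1 = 11−1 = 10
step 1: 10 = 2·5; sub 6 for 5: 2·6; = 12; G_2 = 12−1 = 11
step 2: 11 = 6 + 5; sub 7 for 6: 7 + 5; = 12; G_3 = 12−1 = 11
step 3: 11 = 7 + 4; sub 8 for 7: 8 + 4; = 12; G_4 = 12−1 = 11
step 4: 11 = 8 + 3; sub 9 for 8: 9 + 3; = 12; G_5 = 12−1 = 11
step 5: 11 = 9 + 2; sub 10 for 9: 10 + 2; = 12; G_6 = 12−1 = 11
step 6: 11 = 10 + 1; sub 11 for 10: 11 + 1; = 12; G_7 = 12−1 = 11
step 7: 11 = 11; sub 12 for 11: 12; = 12; G_8 = 12−1 = 11

11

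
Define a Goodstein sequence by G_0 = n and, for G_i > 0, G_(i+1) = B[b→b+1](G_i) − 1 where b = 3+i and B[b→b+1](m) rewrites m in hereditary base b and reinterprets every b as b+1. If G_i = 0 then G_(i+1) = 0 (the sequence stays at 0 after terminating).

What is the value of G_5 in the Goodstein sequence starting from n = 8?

G_0 = 8. HB_3(8) = 2·3 + 2. Bump = 10. G_1 = 9.
G_1 = 9. HB_4(9) = 2·4 + 1. Bump = 11. G_2 = 10.
G_2 = 10. HB_5(10) = 2·5. Bump = 12. G_3 = 11.
G_3 = 11. HB_6(11) = 6 + 5. Bump = 12. G_4 = 11.
G_4 = 11. HB_7(11) = 7 + 4. Bump = 12. G_5 = 11.
G_5 = 11. HB_8(11) = 8 + 3. Bump = 12. G_6 = 11.

11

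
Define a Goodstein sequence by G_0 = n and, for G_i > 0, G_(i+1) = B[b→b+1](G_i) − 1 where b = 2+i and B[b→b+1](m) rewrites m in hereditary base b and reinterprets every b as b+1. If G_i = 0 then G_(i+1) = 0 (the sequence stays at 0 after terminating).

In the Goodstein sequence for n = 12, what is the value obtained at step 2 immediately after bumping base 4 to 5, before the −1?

[0] 12 ≡ 2^(2 + 1) + 2^2 (base 2). Lift 3: 108. −1: 107.
[1] 107 ≡ 3^(3 + 1) + 2·3^2 + 2·3 + 2 (base 3). Lift 4: 1066. −1: 1065.
[2] 1065 ≡ 4^(4 + 1) + 2·4^2 + 2·4 + 1 (base 4). Lift 5: 15686. −1: 15685.

15686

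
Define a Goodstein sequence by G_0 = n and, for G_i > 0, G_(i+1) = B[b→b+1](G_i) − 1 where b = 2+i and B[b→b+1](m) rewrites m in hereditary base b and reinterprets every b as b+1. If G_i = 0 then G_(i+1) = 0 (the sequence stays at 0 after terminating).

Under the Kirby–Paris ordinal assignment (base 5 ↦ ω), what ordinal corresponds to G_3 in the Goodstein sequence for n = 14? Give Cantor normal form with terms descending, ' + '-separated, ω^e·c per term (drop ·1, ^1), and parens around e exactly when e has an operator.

(0) 14|_2 = 2^(2 + 1) + 2^2 + 2 ↦ 3^(3 + 1) + 3^3 + 3|_3 = 111 ⇒ 110
(1) 110|_3 = 3^(3 + 1) + 3^3 + 2 ↦ 4^(4 + 1) + 4^4 + 2|_4 = 1282 ⇒ 1281
(2) 1281|_4 = 4^(4 + 1) + 4^4 + 1 ↦ 5^(5 + 1) + 5^5 + 1|_5 = 18751 ⇒ 18750
(3) 18750|_5 = 5^(5 + 1) + 5^5 ↦ 6^(6 + 1) + 6^6|_6 = 326592 ⇒ 326591

ω^(ω + 1) + ω^ω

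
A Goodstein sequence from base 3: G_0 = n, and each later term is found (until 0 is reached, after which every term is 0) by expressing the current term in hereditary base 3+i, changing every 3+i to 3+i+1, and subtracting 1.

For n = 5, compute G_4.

5 —HB3→ 3 + 2 —bump→ 4 + 2 = 6 —(−1)→ 5
5 —HB4→ 4 + 1 —bump→ 5 + 1 = 6 —(−1)→ 5
5 —HB5→ 5 —bump→ 6 = 6 —(−1)→ 5
5 —HB6→ 5 —bump→ 5 = 5 —(−1)→ 4
4 —HB7→ 4 —bump→ 4 = 4 —(−1)→ 3

4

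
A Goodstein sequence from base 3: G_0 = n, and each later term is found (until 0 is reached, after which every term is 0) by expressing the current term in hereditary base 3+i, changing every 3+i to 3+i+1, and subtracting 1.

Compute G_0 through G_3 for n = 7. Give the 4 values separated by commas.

7 —HB3→ 2·3 + 1 —bump→ 2·4 + 1 = 9 —(−1)→ 8
8 —HB4→ 2·4 —bump→ 2·5 = 10 —(−1)→ 9
9 —HB5→ 5 + 4 —bump→ 6 + 4 = 10 —(−1)→ 9

7, 8, 9, 9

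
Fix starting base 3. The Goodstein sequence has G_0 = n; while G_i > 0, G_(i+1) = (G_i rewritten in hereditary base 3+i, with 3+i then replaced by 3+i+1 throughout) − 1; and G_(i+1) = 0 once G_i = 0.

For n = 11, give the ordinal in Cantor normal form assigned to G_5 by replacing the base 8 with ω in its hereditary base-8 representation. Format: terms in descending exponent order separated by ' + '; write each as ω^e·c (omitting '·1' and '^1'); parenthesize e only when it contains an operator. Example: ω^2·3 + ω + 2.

(0) 11|_3 = 3^2 + 2 ↦ 4^2 + 2|_4 = 18 ⇒ 17
(1) 17|_4 = 4^2 + 1 ↦ 5^2 + 1|_5 = 26 ⇒ 25
(2) 25|_5 = 5^2 ↦ 6^2|_6 = 36 ⇒ 35
(3) 35|_6 = 5·6 + 5 ↦ 5·7 + 5|_7 = 40 ⇒ 39
(4) 39|_7 = 5·7 + 4 ↦ 5·8 + 4|_8 = 44 ⇒ 43
(5) 43|_8 = 5·8 + 3 ↦ 5·9 + 3|_9 = 48 ⇒ 47

ω·5 + 3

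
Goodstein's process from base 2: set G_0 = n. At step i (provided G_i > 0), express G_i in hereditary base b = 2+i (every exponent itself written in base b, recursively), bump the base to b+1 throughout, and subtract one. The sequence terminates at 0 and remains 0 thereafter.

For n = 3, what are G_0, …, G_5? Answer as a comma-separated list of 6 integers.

3 —HB2→ 2 + 1 —bump→ 3 + 1 = 4 —(−1)→ 3
3 —HB3→ 3 —bump→ 4 = 4 —(−1)→ 3
3 —HB4→ 3 —bump→ 3 = 3 —(−1)→ 2
2 —HB5→ 2 —bump→ 2 = 2 —(−1)→ 1
1 —HB6→ 1 —bump→ 1 = 1 —(−1)→ 0

3, 3, 3, 2, 1, 0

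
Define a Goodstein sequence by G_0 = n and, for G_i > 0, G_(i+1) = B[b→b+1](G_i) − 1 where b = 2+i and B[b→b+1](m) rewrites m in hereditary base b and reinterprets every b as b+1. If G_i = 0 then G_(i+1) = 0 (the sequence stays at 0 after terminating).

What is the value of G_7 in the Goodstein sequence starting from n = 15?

3524450280

G_0 = 15. HB_2(15) = 2^(2 + 1) + 2^2 + 2 + 1. Bump = 112. G_1 = 111.
G_1 = 111. HB_3(111) = 3^(3 + 1) + 3^3 + 3. Bump = 1284. G_2 = 1283.
G_2 = 1283. HB_4(1283) = 4^(4 + 1) + 4^4 + 3. Bump = 18753. G_3 = 18752.
G_3 = 18752. HB_5(18752) = 5^(5 + 1) + 5^5 + 2. Bump = 326594. G_4 = 326593.
G_4 = 326593. HB_6(326593) = 6^(6 + 1) + 6^6 + 1. Bump = 6588345. G_5 = 6588344.
G_5 = 6588344. HB_7(6588344) = 7^(7 + 1) + 7^7. Bump = 150994944. G_6 = 150994943.
G_6 = 150994943. HB_8(150994943) = 8^(8 + 1) + 7·8^7 + 7·8^6 + 7·8^5 + 7·8^4 + 7·8^3 + 7·8^2 + 7·8 + 7. Bump = 3524450281. G_7 = 3524450280.
G_7 = 3524450280. HB_9(3524450280) = 9^(9 + 1) + 7·9^7 + 7·9^6 + 7·9^5 + 7·9^4 + 7·9^3 + 7·9^2 + 7·9 + 6. Bump = 100077777776. G_8 = 100077777775.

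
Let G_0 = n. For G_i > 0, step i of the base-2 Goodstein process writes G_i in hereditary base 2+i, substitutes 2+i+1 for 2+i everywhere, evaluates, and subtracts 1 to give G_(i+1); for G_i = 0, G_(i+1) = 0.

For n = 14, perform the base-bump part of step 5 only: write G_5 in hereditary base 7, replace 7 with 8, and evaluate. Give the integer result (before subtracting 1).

base 2: 14 = 2^(2 + 1) + 2^2 + 2; at 3: 3^(3 + 1) + 3^3 + 3 = 111; next = 110
base 3: 110 = 3^(3 + 1) + 3^3 + 2; at 4: 4^(4 + 1) + 4^4 + 2 = 1282; next = 1281
base 4: 1281 = 4^(4 + 1) + 4^4 + 1; at 5: 5^(5 + 1) + 5^5 + 1 = 18751; next = 18750
base 5: 18750 = 5^(5 + 1) + 5^5; at 6: 6^(6 + 1) + 6^6 = 326592; next = 326591
base 6: 326591 = 6^(6 + 1) + 5·6^5 + 5·6^4 + 5·6^3 + 5·6^2 + 5·6 + 5; at 7: 7^(7 + 1) + 5·7^5 + 5·7^4 + 5·7^3 + 5·7^2 + 5·7 + 5 = 5862841; next = 5862840
base 7: 5862840 = 7^(7 + 1) + 5·7^5 + 5·7^4 + 5·7^3 + 5·7^2 + 5·7 + 4; at 8: 8^(8 + 1) + 5·8^5 + 5·8^4 + 5·8^3 + 5·8^2 + 5·8 + 4 = 134404972; next = 134404971

134404972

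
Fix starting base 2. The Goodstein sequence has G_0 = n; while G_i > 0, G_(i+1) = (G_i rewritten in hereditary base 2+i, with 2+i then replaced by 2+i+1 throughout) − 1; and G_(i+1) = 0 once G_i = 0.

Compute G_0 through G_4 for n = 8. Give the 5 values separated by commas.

step 0: 8 = 2^(2 + 1); sub 3 for 2: 3^(3 + 1); = 81; G_1 = 81−1 = 80
step 1: 80 = 2·3^3 + 2·3^2 + 2·3 + 2; sub 4 for 3: 2·4^4 + 2·4^2 + 2·4 + 2; = 554; G_2 = 554−1 = 553
step 2: 553 = 2·4^4 + 2·4^2 + 2·4 + 1; sub 5 for 4: 2·5^5 + 2·5^2 + 2·5 + 1; = 6311; G_3 = 6311−1 = 6310
step 3: 6310 = 2·5^5 + 2·5^2 + 2·5; sub 6 for 5: 2·6^6 + 2·6^2 + 2·6; = 93396; G_4 = 93396−1 = 93395

8, 80, 553, 6310, 93395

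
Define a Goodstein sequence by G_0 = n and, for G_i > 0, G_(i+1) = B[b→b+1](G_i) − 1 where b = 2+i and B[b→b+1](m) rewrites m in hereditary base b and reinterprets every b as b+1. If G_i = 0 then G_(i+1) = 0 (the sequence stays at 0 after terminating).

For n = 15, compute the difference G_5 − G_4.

6261751

(0) 15|_2 = 2^(2 + 1) + 2^2 + 2 + 1 ↦ 3^(3 + 1) + 3^3 + 3 + 1|_3 = 112 ⇒ 111
(1) 111|_3 = 3^(3 + 1) + 3^3 + 3 ↦ 4^(4 + 1) + 4^4 + 4|_4 = 1284 ⇒ 1283
(2) 1283|_4 = 4^(4 + 1) + 4^4 + 3 ↦ 5^(5 + 1) + 5^5 + 3|_5 = 18753 ⇒ 18752
(3) 18752|_5 = 5^(5 + 1) + 5^5 + 2 ↦ 6^(6 + 1) + 6^6 + 2|_6 = 326594 ⇒ 326593
(4) 326593|_6 = 6^(6 + 1) + 6^6 + 1 ↦ 7^(7 + 1) + 7^7 + 1|_7 = 6588345 ⇒ 6588344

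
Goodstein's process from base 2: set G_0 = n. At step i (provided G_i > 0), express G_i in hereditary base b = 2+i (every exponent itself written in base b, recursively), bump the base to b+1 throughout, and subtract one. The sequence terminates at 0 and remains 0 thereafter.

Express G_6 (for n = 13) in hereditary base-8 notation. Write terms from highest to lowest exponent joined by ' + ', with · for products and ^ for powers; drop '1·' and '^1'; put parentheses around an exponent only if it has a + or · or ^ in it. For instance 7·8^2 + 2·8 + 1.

8^(8 + 1) + 3·8^3 + 3·8^2 + 2·8 + 7

i=0: 13 = 2^(2 + 1) + 2^2 + 1 (b=2); 2→3: 3^(3 + 1) + 3^3 + 1 = 109; 109−1 = 108
i=1: 108 = 3^(3 + 1) + 3^3 (b=3); 3→4: 4^(4 + 1) + 4^4 = 1280; 1280−1 = 1279
i=2: 1279 = 4^(4 + 1) + 3·4^3 + 3·4^2 + 3·4 + 3 (b=4); 4→5: 5^(5 + 1) + 3·5^3 + 3·5^2 + 3·5 + 3 = 16093; 16093−1 = 16092
i=3: 16092 = 5^(5 + 1) + 3·5^3 + 3·5^2 + 3·5 + 2 (b=5); 5→6: 6^(6 + 1) + 3·6^3 + 3·6^2 + 3·6 + 2 = 280712; 280712−1 = 280711
i=4: 280711 = 6^(6 + 1) + 3·6^3 + 3·6^2 + 3·6 + 1 (b=6); 6→7: 7^(7 + 1) + 3·7^3 + 3·7^2 + 3·7 + 1 = 5765999; 5765999−1 = 5765998
i=5: 5765998 = 7^(7 + 1) + 3·7^3 + 3·7^2 + 3·7 (b=7); 7→8: 8^(8 + 1) + 3·8^3 + 3·8^2 + 3·8 = 134219480; 134219480−1 = 134219479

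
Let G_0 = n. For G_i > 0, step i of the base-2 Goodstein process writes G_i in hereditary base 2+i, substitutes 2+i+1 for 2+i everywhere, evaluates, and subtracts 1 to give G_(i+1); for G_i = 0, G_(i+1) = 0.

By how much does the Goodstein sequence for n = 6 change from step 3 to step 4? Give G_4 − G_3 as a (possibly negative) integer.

43530

[0] 6 ≡ 2^2 + 2 (base 2). Lift 3: 30. −1: 29.
[1] 29 ≡ 3^3 + 2 (base 3). Lift 4: 258. −1: 257.
[2] 257 ≡ 4^4 + 1 (base 4). Lift 5: 3126. −1: 3125.
[3] 3125 ≡ 5^5 (base 5). Lift 6: 46656. −1: 46655.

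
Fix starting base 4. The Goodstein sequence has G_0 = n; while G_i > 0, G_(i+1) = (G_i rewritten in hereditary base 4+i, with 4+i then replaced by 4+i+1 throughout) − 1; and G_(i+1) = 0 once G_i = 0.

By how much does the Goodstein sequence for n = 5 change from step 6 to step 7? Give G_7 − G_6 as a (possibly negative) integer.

-1

i=0: 5 = 4 + 1 (b=4); 4→5: 5 + 1 = 6; 6−1 = 5
i=1: 5 = 5 (b=5); 5→6: 6 = 6; 6−1 = 5
i=2: 5 = 5 (b=6); 6→7: 5 = 5; 5−1 = 4
i=3: 4 = 4 (b=7); 7→8: 4 = 4; 4−1 = 3
i=4: 3 = 3 (b=8); 8→9: 3 = 3; 3−1 = 2
i=5: 2 = 2 (b=9); 9→10: 2 = 2; 2−1 = 1
i=6: 1 = 1 (b=10); 10→11: 1 = 1; 1−1 = 0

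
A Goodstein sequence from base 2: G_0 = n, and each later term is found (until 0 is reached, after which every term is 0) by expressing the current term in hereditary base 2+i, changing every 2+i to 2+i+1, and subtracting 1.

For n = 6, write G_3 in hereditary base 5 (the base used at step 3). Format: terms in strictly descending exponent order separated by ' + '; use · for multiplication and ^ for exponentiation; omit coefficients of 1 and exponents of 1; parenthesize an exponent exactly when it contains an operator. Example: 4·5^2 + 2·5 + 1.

5^5

G_0 = 6. HB_2(6) = 2^2 + 2. Bump = 30. G_1 = 29.
G_1 = 29. HB_3(29) = 3^3 + 2. Bump = 258. G_2 = 257.
G_2 = 257. HB_4(257) = 4^4 + 1. Bump = 3126. G_3 = 3125.
G_3 = 3125. HB_5(3125) = 5^5. Bump = 46656. G_4 = 46655.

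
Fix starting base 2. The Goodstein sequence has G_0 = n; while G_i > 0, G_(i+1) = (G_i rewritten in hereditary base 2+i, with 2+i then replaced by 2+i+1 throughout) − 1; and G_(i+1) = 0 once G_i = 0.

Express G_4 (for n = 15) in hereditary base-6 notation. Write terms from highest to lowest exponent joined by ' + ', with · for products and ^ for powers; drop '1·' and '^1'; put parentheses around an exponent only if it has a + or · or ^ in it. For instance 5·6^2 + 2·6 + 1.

i=0: 15 = 2^(2 + 1) + 2^2 + 2 + 1 (b=2); 2→3: 3^(3 + 1) + 3^3 + 3 + 1 = 112; 112−1 = 111
i=1: 111 = 3^(3 + 1) + 3^3 + 3 (b=3); 3→4: 4^(4 + 1) + 4^4 + 4 = 1284; 1284−1 = 1283
i=2: 1283 = 4^(4 + 1) + 4^4 + 3 (b=4); 4→5: 5^(5 + 1) + 5^5 + 3 = 18753; 18753−1 = 18752
i=3: 18752 = 5^(5 + 1) + 5^5 + 2 (b=5); 5→6: 6^(6 + 1) + 6^6 + 2 = 326594; 326594−1 = 326593

6^(6 + 1) + 6^6 + 1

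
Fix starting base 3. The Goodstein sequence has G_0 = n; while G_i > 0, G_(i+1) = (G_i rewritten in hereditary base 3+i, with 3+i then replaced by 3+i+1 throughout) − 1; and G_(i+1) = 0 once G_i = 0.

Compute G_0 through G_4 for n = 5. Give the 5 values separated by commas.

base 3: 5 = 3 + 2; at 4: 4 + 2 = 6; next = 5
base 4: 5 = 4 + 1; at 5: 5 + 1 = 6; next = 5
base 5: 5 = 5; at 6: 6 = 6; next = 5
base 6: 5 = 5; at 7: 5 = 5; next = 4

5, 5, 5, 5, 4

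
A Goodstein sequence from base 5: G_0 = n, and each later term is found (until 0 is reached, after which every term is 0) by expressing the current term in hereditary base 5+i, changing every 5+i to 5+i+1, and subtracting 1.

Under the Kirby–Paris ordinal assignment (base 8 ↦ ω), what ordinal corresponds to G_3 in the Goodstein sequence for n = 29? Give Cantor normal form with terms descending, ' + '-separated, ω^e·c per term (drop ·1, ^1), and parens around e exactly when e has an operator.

ω^2 + 1

base 5: 29 = 5^2 + 4; at 6: 6^2 + 4 = 40; next = 39
base 6: 39 = 6^2 + 3; at 7: 7^2 + 3 = 52; next = 51
base 7: 51 = 7^2 + 2; at 8: 8^2 + 2 = 66; next = 65
base 8: 65 = 8^2 + 1; at 9: 9^2 + 1 = 82; next = 81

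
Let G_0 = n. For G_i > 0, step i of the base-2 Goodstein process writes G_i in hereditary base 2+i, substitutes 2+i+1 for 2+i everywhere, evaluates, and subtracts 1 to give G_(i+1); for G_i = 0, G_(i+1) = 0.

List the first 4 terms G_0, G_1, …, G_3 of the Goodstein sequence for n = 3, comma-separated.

(0) 3|_2 = 2 + 1 ↦ 3 + 1|_3 = 4 ⇒ 3
(1) 3|_3 = 3 ↦ 4|_4 = 4 ⇒ 3
(2) 3|_4 = 3 ↦ 3|_5 = 3 ⇒ 2

3, 3, 3, 2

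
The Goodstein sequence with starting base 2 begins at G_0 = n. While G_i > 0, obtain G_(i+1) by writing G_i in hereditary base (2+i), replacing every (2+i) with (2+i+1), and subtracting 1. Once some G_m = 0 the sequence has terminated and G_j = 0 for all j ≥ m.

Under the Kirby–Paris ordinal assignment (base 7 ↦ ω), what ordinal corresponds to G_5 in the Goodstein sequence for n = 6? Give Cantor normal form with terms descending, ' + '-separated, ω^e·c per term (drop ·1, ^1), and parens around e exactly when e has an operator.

(0) 6|_2 = 2^2 + 2 ↦ 3^3 + 3|_3 = 30 ⇒ 29
(1) 29|_3 = 3^3 + 2 ↦ 4^4 + 2|_4 = 258 ⇒ 257
(2) 257|_4 = 4^4 + 1 ↦ 5^5 + 1|_5 = 3126 ⇒ 3125
(3) 3125|_5 = 5^5 ↦ 6^6|_6 = 46656 ⇒ 46655
(4) 46655|_6 = 5·6^5 + 5·6^4 + 5·6^3 + 5·6^2 + 5·6 + 5 ↦ 5·7^5 + 5·7^4 + 5·7^3 + 5·7^2 + 5·7 + 5|_7 = 98040 ⇒ 98039
(5) 98039|_7 = 5·7^5 + 5·7^4 + 5·7^3 + 5·7^2 + 5·7 + 4 ↦ 5·8^5 + 5·8^4 + 5·8^3 + 5·8^2 + 5·8 + 4|_8 = 187244 ⇒ 187243

ω^5·5 + ω^4·5 + ω^3·5 + ω^2·5 + ω·5 + 4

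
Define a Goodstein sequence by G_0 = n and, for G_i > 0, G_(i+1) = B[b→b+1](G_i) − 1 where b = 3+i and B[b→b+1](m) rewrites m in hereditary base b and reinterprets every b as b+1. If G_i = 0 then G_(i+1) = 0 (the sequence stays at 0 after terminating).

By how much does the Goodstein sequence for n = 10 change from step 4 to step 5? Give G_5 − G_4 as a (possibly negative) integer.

i=0: 10 = 3^2 + 1 (b=3); 3→4: 4^2 + 1 = 17; 17−1 = 16
i=1: 16 = 4^2 (b=4); 4→5: 5^2 = 25; 25−1 = 24
i=2: 24 = 4·5 + 4 (b=5); 5→6: 4·6 + 4 = 28; 28−1 = 27
i=3: 27 = 4·6 + 3 (b=6); 6→7: 4·7 + 3 = 31; 31−1 = 30
i=4: 30 = 4·7 + 2 (b=7); 7→8: 4·8 + 2 = 34; 34−1 = 33

3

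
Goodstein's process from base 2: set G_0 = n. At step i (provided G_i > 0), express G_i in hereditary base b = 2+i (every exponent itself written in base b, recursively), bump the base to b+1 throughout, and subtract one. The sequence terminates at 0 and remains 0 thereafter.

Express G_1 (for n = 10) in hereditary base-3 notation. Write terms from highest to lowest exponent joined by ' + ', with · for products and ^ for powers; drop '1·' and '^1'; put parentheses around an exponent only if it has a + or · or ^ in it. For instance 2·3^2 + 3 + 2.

step 0: 10 = 2^(2 + 1) + 2; sub 3 for 2: 3^(3 + 1) + 3; = 84; G_1 = 84−1 = 83
step 1: 83 = 3^(3 + 1) + 2; sub 4 for 3: 4^(4 + 1) + 2; = 1026; G_2 = 1026−1 = 1025

3^(3 + 1) + 2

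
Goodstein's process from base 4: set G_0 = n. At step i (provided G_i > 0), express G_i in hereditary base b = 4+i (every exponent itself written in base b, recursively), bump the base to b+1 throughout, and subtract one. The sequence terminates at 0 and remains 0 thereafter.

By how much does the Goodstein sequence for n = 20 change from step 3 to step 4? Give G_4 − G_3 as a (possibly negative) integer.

14

(0) 20|_4 = 4^2 + 4 ↦ 5^2 + 5|_5 = 30 ⇒ 29
(1) 29|_5 = 5^2 + 4 ↦ 6^2 + 4|_6 = 40 ⇒ 39
(2) 39|_6 = 6^2 + 3 ↦ 7^2 + 3|_7 = 52 ⇒ 51
(3) 51|_7 = 7^2 + 2 ↦ 8^2 + 2|_8 = 66 ⇒ 65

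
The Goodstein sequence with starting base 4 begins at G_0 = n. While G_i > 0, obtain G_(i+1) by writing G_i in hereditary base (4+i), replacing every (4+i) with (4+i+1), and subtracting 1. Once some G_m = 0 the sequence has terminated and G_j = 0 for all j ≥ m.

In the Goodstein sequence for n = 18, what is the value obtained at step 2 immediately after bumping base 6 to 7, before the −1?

G_0=18  [base 4] 4^2 + 2  →[4↦5]→  5^2 + 2 = 27  −1 ⇒ G_1=26
G_1=26  [base 5] 5^2 + 1  →[5↦6]→  6^2 + 1 = 37  −1 ⇒ G_2=36

49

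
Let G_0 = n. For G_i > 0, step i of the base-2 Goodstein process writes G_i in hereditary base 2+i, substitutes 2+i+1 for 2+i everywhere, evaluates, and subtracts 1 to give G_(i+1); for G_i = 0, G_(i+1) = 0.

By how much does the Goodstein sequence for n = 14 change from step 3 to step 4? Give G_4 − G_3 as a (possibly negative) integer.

307841

i=0: 14 = 2^(2 + 1) + 2^2 + 2 (b=2); 2→3: 3^(3 + 1) + 3^3 + 3 = 111; 111−1 = 110
i=1: 110 = 3^(3 + 1) + 3^3 + 2 (b=3); 3→4: 4^(4 + 1) + 4^4 + 2 = 1282; 1282−1 = 1281
i=2: 1281 = 4^(4 + 1) + 4^4 + 1 (b=4); 4→5: 5^(5 + 1) + 5^5 + 1 = 18751; 18751−1 = 18750
i=3: 18750 = 5^(5 + 1) + 5^5 (b=5); 5→6: 6^(6 + 1) + 6^6 = 326592; 326592−1 = 326591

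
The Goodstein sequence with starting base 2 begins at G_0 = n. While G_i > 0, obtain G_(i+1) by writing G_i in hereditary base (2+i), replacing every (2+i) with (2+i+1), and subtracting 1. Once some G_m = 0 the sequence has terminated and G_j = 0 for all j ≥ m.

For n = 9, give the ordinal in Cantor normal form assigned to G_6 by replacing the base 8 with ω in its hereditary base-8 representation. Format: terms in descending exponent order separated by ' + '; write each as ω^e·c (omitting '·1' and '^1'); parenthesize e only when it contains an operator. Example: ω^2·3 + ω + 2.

[0] 9 ≡ 2^(2 + 1) + 1 (base 2). Lift 3: 82. −1: 81.
[1] 81 ≡ 3^(3 + 1) (base 3). Lift 4: 1024. −1: 1023.
[2] 1023 ≡ 3·4^4 + 3·4^3 + 3·4^2 + 3·4 + 3 (base 4). Lift 5: 9843. −1: 9842.
[3] 9842 ≡ 3·5^5 + 3·5^3 + 3·5^2 + 3·5 + 2 (base 5). Lift 6: 140744. −1: 140743.
[4] 140743 ≡ 3·6^6 + 3·6^3 + 3·6^2 + 3·6 + 1 (base 6). Lift 7: 2471827. −1: 2471826.
[5] 2471826 ≡ 3·7^7 + 3·7^3 + 3·7^2 + 3·7 (base 7). Lift 8: 50333400. −1: 50333399.

ω^ω·3 + ω^3·3 + ω^2·3 + ω·2 + 7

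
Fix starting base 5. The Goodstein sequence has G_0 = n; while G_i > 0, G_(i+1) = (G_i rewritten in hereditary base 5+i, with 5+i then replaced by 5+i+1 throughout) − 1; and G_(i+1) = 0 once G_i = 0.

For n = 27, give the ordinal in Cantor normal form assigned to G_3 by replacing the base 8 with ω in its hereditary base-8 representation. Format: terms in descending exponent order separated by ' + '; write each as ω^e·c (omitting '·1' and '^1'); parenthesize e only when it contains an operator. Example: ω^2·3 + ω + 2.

step 0: 27 = 5^2 + 2; sub 6 for 5: 6^2 + 2; = 38; G_1 = 38−1 = 37
step 1: 37 = 6^2 + 1; sub 7 for 6: 7^2 + 1; = 50; G_2 = 50−1 = 49
step 2: 49 = 7^2; sub 8 for 7: 8^2; = 64; G_3 = 64−1 = 63
step 3: 63 = 7·8 + 7; sub 9 for 8: 7·9 + 7; = 70; G_4 = 70−1 = 69

ω·7 + 7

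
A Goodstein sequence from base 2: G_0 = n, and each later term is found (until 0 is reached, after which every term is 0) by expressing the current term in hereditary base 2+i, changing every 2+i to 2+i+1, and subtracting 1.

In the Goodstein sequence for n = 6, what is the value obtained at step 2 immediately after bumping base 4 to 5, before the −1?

3126

G_0=6  [base 2] 2^2 + 2  →[2↦3]→  3^3 + 3 = 30  −1 ⇒ G_1=29
G_1=29  [base 3] 3^3 + 2  →[3↦4]→  4^4 + 2 = 258  −1 ⇒ G_2=257
G_2=257  [base 4] 4^4 + 1  →[4↦5]→  5^5 + 1 = 3126  −1 ⇒ G_3=3125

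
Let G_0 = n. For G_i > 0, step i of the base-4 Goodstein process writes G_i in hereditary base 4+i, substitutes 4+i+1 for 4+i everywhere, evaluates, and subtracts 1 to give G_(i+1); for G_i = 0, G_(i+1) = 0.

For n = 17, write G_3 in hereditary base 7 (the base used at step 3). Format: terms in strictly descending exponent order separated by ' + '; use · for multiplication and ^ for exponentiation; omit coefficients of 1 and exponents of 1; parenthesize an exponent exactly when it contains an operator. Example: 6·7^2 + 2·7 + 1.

5·7 + 4

base 4: 17 = 4^2 + 1; at 5: 5^2 + 1 = 26; next = 25
base 5: 25 = 5^2; at 6: 6^2 = 36; next = 35
base 6: 35 = 5·6 + 5; at 7: 5·7 + 5 = 40; next = 39
base 7: 39 = 5·7 + 4; at 8: 5·8 + 4 = 44; next = 43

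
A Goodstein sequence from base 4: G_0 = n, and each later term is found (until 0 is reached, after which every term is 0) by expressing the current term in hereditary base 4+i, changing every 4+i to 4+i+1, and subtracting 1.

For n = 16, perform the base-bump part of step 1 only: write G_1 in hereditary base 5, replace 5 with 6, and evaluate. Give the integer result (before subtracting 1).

28

G_0 = 16. HB_4(16) = 4^2. Bump = 25. G_1 = 24.
G_1 = 24. HB_5(24) = 4·5 + 4. Bump = 28. G_2 = 27.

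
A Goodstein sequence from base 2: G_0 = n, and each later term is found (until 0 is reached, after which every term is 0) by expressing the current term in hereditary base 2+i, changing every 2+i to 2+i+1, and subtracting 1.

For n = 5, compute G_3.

467

i=0: 5 = 2^2 + 1 (b=2); 2→3: 3^3 + 1 = 28; 28−1 = 27
i=1: 27 = 3^3 (b=3); 3→4: 4^4 = 256; 256−1 = 255
i=2: 255 = 3·4^3 + 3·4^2 + 3·4 + 3 (b=4); 4→5: 3·5^3 + 3·5^2 + 3·5 + 3 = 468; 468−1 = 467
i=3: 467 = 3·5^3 + 3·5^2 + 3·5 + 2 (b=5); 5→6: 3·6^3 + 3·6^2 + 3·6 + 2 = 776; 776−1 = 775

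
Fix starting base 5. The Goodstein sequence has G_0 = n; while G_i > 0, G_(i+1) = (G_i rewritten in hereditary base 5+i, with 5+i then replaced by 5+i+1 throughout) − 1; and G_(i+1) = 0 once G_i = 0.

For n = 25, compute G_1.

i=0: 25 = 5^2 (b=5); 5→6: 6^2 = 36; 36−1 = 35
i=1: 35 = 5·6 + 5 (b=6); 6→7: 5·7 + 5 = 40; 40−1 = 39

35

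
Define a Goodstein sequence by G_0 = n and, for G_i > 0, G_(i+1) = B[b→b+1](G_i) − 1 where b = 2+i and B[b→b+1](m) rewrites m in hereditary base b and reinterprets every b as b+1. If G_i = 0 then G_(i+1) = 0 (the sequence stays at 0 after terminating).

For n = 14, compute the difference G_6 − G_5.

[0] 14 ≡ 2^(2 + 1) + 2^2 + 2 (base 2). Lift 3: 111. −1: 110.
[1] 110 ≡ 3^(3 + 1) + 3^3 + 2 (base 3). Lift 4: 1282. −1: 1281.
[2] 1281 ≡ 4^(4 + 1) + 4^4 + 1 (base 4). Lift 5: 18751. −1: 18750.
[3] 18750 ≡ 5^(5 + 1) + 5^5 (base 5). Lift 6: 326592. −1: 326591.
[4] 326591 ≡ 6^(6 + 1) + 5·6^5 + 5·6^4 + 5·6^3 + 5·6^2 + 5·6 + 5 (base 6). Lift 7: 5862841. −1: 5862840.
[5] 5862840 ≡ 7^(7 + 1) + 5·7^5 + 5·7^4 + 5·7^3 + 5·7^2 + 5·7 + 4 (base 7). Lift 8: 134404972. −1: 134404971.

128542131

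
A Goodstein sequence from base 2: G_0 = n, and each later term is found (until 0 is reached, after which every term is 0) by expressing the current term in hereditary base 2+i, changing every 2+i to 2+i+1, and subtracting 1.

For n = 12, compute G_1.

107

i=0: 12 = 2^(2 + 1) + 2^2 (b=2); 2→3: 3^(3 + 1) + 3^3 = 108; 108−1 = 107
i=1: 107 = 3^(3 + 1) + 2·3^2 + 2·3 + 2 (b=3); 3→4: 4^(4 + 1) + 2·4^2 + 2·4 + 2 = 1066; 1066−1 = 1065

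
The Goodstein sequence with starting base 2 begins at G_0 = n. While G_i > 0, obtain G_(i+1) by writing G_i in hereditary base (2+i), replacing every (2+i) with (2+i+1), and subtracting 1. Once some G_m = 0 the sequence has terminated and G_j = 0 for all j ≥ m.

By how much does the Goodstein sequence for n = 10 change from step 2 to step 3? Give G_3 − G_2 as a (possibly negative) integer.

(0) 10|_2 = 2^(2 + 1) + 2 ↦ 3^(3 + 1) + 3|_3 = 84 ⇒ 83
(1) 83|_3 = 3^(3 + 1) + 2 ↦ 4^(4 + 1) + 2|_4 = 1026 ⇒ 1025
(2) 1025|_4 = 4^(4 + 1) + 1 ↦ 5^(5 + 1) + 1|_5 = 15626 ⇒ 15625

14600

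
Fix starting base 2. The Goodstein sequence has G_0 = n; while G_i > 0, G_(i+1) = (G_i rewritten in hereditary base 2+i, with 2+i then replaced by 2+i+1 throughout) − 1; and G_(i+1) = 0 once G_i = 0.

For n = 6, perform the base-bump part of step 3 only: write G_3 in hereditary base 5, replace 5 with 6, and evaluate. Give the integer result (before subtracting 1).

G_0=6  [base 2] 2^2 + 2  →[2↦3]→  3^3 + 3 = 30  −1 ⇒ G_1=29
G_1=29  [base 3] 3^3 + 2  →[3↦4]→  4^4 + 2 = 258  −1 ⇒ G_2=257
G_2=257  [base 4] 4^4 + 1  →[4↦5]→  5^5 + 1 = 3126  −1 ⇒ G_3=3125
G_3=3125  [base 5] 5^5  →[5↦6]→  6^6 = 46656  −1 ⇒ G_4=46655

46656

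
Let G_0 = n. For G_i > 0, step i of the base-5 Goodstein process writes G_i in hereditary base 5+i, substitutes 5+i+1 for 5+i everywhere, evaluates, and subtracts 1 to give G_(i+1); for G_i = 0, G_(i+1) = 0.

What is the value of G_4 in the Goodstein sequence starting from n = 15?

15 —HB5→ 3·5 —bump→ 3·6 = 18 —(−1)→ 17
17 —HB6→ 2·6 + 5 —bump→ 2·7 + 5 = 19 —(−1)→ 18
18 —HB7→ 2·7 + 4 —bump→ 2·8 + 4 = 20 —(−1)→ 19
19 —HB8→ 2·8 + 3 —bump→ 2·9 + 3 = 21 —(−1)→ 20

20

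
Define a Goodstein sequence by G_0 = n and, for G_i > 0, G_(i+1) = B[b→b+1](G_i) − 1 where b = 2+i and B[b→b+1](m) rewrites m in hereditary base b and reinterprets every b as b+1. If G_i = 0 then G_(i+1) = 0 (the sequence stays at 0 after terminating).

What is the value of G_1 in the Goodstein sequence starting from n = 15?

111

i=0: 15 = 2^(2 + 1) + 2^2 + 2 + 1 (b=2); 2→3: 3^(3 + 1) + 3^3 + 3 + 1 = 112; 112−1 = 111
i=1: 111 = 3^(3 + 1) + 3^3 + 3 (b=3); 3→4: 4^(4 + 1) + 4^4 + 4 = 1284; 1284−1 = 1283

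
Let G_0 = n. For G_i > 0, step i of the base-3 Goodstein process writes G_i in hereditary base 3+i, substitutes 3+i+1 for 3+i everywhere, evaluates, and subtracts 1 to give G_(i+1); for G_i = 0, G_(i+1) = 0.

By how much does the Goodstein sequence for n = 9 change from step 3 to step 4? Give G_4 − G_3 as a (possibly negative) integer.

2

[0] 9 ≡ 3^2 (base 3). Lift 4: 16. −1: 15.
[1] 15 ≡ 3·4 + 3 (base 4). Lift 5: 18. −1: 17.
[2] 17 ≡ 3·5 + 2 (base 5). Lift 6: 20. −1: 19.
[3] 19 ≡ 3·6 + 1 (base 6). Lift 7: 22. −1: 21.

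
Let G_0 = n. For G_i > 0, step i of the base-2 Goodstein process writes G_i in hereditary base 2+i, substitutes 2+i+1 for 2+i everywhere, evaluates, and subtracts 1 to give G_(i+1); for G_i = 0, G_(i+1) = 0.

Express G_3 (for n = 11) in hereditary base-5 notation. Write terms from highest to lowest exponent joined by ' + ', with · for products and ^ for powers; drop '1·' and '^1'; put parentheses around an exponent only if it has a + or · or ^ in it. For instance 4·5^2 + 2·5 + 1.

5^(5 + 1) + 2

i=0: 11 = 2^(2 + 1) + 2 + 1 (b=2); 2→3: 3^(3 + 1) + 3 + 1 = 85; 85−1 = 84
i=1: 84 = 3^(3 + 1) + 3 (b=3); 3→4: 4^(4 + 1) + 4 = 1028; 1028−1 = 1027
i=2: 1027 = 4^(4 + 1) + 3 (b=4); 4→5: 5^(5 + 1) + 3 = 15628; 15628−1 = 15627
i=3: 15627 = 5^(5 + 1) + 2 (b=5); 5→6: 6^(6 + 1) + 2 = 279938; 279938−1 = 279937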